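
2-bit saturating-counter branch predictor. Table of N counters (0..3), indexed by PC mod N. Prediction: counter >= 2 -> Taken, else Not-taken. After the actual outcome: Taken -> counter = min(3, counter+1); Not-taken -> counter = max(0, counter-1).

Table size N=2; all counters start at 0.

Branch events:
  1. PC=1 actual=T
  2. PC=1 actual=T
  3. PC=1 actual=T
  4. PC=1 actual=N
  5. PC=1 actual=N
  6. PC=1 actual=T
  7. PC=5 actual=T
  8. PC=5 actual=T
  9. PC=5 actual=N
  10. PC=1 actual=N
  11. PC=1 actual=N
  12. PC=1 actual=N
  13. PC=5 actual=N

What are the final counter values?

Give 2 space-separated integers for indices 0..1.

Answer: 0 0

Derivation:
Ev 1: PC=1 idx=1 pred=N actual=T -> ctr[1]=1
Ev 2: PC=1 idx=1 pred=N actual=T -> ctr[1]=2
Ev 3: PC=1 idx=1 pred=T actual=T -> ctr[1]=3
Ev 4: PC=1 idx=1 pred=T actual=N -> ctr[1]=2
Ev 5: PC=1 idx=1 pred=T actual=N -> ctr[1]=1
Ev 6: PC=1 idx=1 pred=N actual=T -> ctr[1]=2
Ev 7: PC=5 idx=1 pred=T actual=T -> ctr[1]=3
Ev 8: PC=5 idx=1 pred=T actual=T -> ctr[1]=3
Ev 9: PC=5 idx=1 pred=T actual=N -> ctr[1]=2
Ev 10: PC=1 idx=1 pred=T actual=N -> ctr[1]=1
Ev 11: PC=1 idx=1 pred=N actual=N -> ctr[1]=0
Ev 12: PC=1 idx=1 pred=N actual=N -> ctr[1]=0
Ev 13: PC=5 idx=1 pred=N actual=N -> ctr[1]=0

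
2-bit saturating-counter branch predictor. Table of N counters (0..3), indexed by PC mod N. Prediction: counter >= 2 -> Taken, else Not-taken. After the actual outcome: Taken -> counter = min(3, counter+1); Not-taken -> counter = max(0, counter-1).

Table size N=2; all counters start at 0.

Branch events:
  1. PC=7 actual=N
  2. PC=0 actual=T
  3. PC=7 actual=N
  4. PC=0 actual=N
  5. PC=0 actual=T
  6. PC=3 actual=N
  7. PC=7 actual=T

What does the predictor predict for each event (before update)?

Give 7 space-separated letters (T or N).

Answer: N N N N N N N

Derivation:
Ev 1: PC=7 idx=1 pred=N actual=N -> ctr[1]=0
Ev 2: PC=0 idx=0 pred=N actual=T -> ctr[0]=1
Ev 3: PC=7 idx=1 pred=N actual=N -> ctr[1]=0
Ev 4: PC=0 idx=0 pred=N actual=N -> ctr[0]=0
Ev 5: PC=0 idx=0 pred=N actual=T -> ctr[0]=1
Ev 6: PC=3 idx=1 pred=N actual=N -> ctr[1]=0
Ev 7: PC=7 idx=1 pred=N actual=T -> ctr[1]=1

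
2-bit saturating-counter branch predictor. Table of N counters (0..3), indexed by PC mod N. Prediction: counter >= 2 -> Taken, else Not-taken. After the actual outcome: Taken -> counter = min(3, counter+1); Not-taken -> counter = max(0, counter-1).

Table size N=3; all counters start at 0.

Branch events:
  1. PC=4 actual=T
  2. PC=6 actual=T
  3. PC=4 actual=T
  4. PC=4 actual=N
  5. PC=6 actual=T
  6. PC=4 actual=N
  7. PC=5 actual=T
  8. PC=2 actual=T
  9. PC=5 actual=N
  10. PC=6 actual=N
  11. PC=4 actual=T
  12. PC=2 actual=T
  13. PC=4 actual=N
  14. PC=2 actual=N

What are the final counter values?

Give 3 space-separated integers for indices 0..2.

Answer: 1 0 1

Derivation:
Ev 1: PC=4 idx=1 pred=N actual=T -> ctr[1]=1
Ev 2: PC=6 idx=0 pred=N actual=T -> ctr[0]=1
Ev 3: PC=4 idx=1 pred=N actual=T -> ctr[1]=2
Ev 4: PC=4 idx=1 pred=T actual=N -> ctr[1]=1
Ev 5: PC=6 idx=0 pred=N actual=T -> ctr[0]=2
Ev 6: PC=4 idx=1 pred=N actual=N -> ctr[1]=0
Ev 7: PC=5 idx=2 pred=N actual=T -> ctr[2]=1
Ev 8: PC=2 idx=2 pred=N actual=T -> ctr[2]=2
Ev 9: PC=5 idx=2 pred=T actual=N -> ctr[2]=1
Ev 10: PC=6 idx=0 pred=T actual=N -> ctr[0]=1
Ev 11: PC=4 idx=1 pred=N actual=T -> ctr[1]=1
Ev 12: PC=2 idx=2 pred=N actual=T -> ctr[2]=2
Ev 13: PC=4 idx=1 pred=N actual=N -> ctr[1]=0
Ev 14: PC=2 idx=2 pred=T actual=N -> ctr[2]=1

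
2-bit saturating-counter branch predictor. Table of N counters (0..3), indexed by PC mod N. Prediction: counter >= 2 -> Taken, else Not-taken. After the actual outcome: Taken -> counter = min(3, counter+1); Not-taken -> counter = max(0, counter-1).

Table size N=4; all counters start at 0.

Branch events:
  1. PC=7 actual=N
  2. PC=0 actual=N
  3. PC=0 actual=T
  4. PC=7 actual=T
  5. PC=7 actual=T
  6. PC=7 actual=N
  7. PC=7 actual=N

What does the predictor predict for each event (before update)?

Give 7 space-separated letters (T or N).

Answer: N N N N N T N

Derivation:
Ev 1: PC=7 idx=3 pred=N actual=N -> ctr[3]=0
Ev 2: PC=0 idx=0 pred=N actual=N -> ctr[0]=0
Ev 3: PC=0 idx=0 pred=N actual=T -> ctr[0]=1
Ev 4: PC=7 idx=3 pred=N actual=T -> ctr[3]=1
Ev 5: PC=7 idx=3 pred=N actual=T -> ctr[3]=2
Ev 6: PC=7 idx=3 pred=T actual=N -> ctr[3]=1
Ev 7: PC=7 idx=3 pred=N actual=N -> ctr[3]=0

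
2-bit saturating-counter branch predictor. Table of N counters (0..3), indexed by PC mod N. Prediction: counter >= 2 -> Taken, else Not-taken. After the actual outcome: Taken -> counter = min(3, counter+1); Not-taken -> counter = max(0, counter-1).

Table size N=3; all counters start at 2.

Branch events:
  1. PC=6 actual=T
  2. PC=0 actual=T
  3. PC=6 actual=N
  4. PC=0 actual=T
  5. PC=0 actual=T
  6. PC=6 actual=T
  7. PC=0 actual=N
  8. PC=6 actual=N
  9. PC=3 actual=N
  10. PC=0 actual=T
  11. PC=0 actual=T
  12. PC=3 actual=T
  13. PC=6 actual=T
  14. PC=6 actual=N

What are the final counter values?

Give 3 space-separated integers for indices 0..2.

Ev 1: PC=6 idx=0 pred=T actual=T -> ctr[0]=3
Ev 2: PC=0 idx=0 pred=T actual=T -> ctr[0]=3
Ev 3: PC=6 idx=0 pred=T actual=N -> ctr[0]=2
Ev 4: PC=0 idx=0 pred=T actual=T -> ctr[0]=3
Ev 5: PC=0 idx=0 pred=T actual=T -> ctr[0]=3
Ev 6: PC=6 idx=0 pred=T actual=T -> ctr[0]=3
Ev 7: PC=0 idx=0 pred=T actual=N -> ctr[0]=2
Ev 8: PC=6 idx=0 pred=T actual=N -> ctr[0]=1
Ev 9: PC=3 idx=0 pred=N actual=N -> ctr[0]=0
Ev 10: PC=0 idx=0 pred=N actual=T -> ctr[0]=1
Ev 11: PC=0 idx=0 pred=N actual=T -> ctr[0]=2
Ev 12: PC=3 idx=0 pred=T actual=T -> ctr[0]=3
Ev 13: PC=6 idx=0 pred=T actual=T -> ctr[0]=3
Ev 14: PC=6 idx=0 pred=T actual=N -> ctr[0]=2

Answer: 2 2 2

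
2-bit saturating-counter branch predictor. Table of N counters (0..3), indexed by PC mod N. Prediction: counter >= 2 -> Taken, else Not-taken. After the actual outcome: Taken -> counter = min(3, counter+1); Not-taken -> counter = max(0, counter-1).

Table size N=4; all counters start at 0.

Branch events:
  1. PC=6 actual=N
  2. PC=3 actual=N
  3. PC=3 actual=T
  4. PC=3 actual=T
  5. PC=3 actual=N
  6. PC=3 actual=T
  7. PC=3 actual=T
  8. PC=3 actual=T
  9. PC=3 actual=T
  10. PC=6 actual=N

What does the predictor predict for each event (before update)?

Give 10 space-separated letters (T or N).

Ev 1: PC=6 idx=2 pred=N actual=N -> ctr[2]=0
Ev 2: PC=3 idx=3 pred=N actual=N -> ctr[3]=0
Ev 3: PC=3 idx=3 pred=N actual=T -> ctr[3]=1
Ev 4: PC=3 idx=3 pred=N actual=T -> ctr[3]=2
Ev 5: PC=3 idx=3 pred=T actual=N -> ctr[3]=1
Ev 6: PC=3 idx=3 pred=N actual=T -> ctr[3]=2
Ev 7: PC=3 idx=3 pred=T actual=T -> ctr[3]=3
Ev 8: PC=3 idx=3 pred=T actual=T -> ctr[3]=3
Ev 9: PC=3 idx=3 pred=T actual=T -> ctr[3]=3
Ev 10: PC=6 idx=2 pred=N actual=N -> ctr[2]=0

Answer: N N N N T N T T T N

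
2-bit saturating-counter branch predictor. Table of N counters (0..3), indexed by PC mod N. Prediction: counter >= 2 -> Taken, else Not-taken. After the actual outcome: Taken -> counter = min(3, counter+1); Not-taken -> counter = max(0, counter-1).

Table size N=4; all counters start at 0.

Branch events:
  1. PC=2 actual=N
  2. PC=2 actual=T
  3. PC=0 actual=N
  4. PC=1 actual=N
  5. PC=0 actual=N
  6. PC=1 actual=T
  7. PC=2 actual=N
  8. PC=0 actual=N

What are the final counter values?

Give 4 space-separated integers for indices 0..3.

Answer: 0 1 0 0

Derivation:
Ev 1: PC=2 idx=2 pred=N actual=N -> ctr[2]=0
Ev 2: PC=2 idx=2 pred=N actual=T -> ctr[2]=1
Ev 3: PC=0 idx=0 pred=N actual=N -> ctr[0]=0
Ev 4: PC=1 idx=1 pred=N actual=N -> ctr[1]=0
Ev 5: PC=0 idx=0 pred=N actual=N -> ctr[0]=0
Ev 6: PC=1 idx=1 pred=N actual=T -> ctr[1]=1
Ev 7: PC=2 idx=2 pred=N actual=N -> ctr[2]=0
Ev 8: PC=0 idx=0 pred=N actual=N -> ctr[0]=0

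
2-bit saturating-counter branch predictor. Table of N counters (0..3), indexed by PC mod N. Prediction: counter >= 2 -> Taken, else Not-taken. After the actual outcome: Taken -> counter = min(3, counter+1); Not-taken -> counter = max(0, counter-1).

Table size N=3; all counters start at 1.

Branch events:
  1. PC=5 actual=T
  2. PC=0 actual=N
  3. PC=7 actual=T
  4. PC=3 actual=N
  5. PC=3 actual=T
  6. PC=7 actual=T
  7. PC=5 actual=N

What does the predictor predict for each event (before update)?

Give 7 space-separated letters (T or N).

Ev 1: PC=5 idx=2 pred=N actual=T -> ctr[2]=2
Ev 2: PC=0 idx=0 pred=N actual=N -> ctr[0]=0
Ev 3: PC=7 idx=1 pred=N actual=T -> ctr[1]=2
Ev 4: PC=3 idx=0 pred=N actual=N -> ctr[0]=0
Ev 5: PC=3 idx=0 pred=N actual=T -> ctr[0]=1
Ev 6: PC=7 idx=1 pred=T actual=T -> ctr[1]=3
Ev 7: PC=5 idx=2 pred=T actual=N -> ctr[2]=1

Answer: N N N N N T T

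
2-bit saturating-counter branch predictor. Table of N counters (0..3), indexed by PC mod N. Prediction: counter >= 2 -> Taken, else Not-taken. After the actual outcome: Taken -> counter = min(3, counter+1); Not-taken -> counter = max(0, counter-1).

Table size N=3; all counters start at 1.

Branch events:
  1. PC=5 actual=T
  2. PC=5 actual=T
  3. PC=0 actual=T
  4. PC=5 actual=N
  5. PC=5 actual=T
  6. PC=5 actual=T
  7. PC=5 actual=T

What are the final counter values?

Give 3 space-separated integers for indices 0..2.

Answer: 2 1 3

Derivation:
Ev 1: PC=5 idx=2 pred=N actual=T -> ctr[2]=2
Ev 2: PC=5 idx=2 pred=T actual=T -> ctr[2]=3
Ev 3: PC=0 idx=0 pred=N actual=T -> ctr[0]=2
Ev 4: PC=5 idx=2 pred=T actual=N -> ctr[2]=2
Ev 5: PC=5 idx=2 pred=T actual=T -> ctr[2]=3
Ev 6: PC=5 idx=2 pred=T actual=T -> ctr[2]=3
Ev 7: PC=5 idx=2 pred=T actual=T -> ctr[2]=3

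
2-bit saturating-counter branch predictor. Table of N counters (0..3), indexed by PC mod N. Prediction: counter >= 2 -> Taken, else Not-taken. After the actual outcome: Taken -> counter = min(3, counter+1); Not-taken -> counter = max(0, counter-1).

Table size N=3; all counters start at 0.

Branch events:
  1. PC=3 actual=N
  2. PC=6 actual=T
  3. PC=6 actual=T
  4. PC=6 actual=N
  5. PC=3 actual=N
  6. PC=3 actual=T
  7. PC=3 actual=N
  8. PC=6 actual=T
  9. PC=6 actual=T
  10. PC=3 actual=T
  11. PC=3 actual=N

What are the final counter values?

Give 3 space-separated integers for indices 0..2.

Answer: 2 0 0

Derivation:
Ev 1: PC=3 idx=0 pred=N actual=N -> ctr[0]=0
Ev 2: PC=6 idx=0 pred=N actual=T -> ctr[0]=1
Ev 3: PC=6 idx=0 pred=N actual=T -> ctr[0]=2
Ev 4: PC=6 idx=0 pred=T actual=N -> ctr[0]=1
Ev 5: PC=3 idx=0 pred=N actual=N -> ctr[0]=0
Ev 6: PC=3 idx=0 pred=N actual=T -> ctr[0]=1
Ev 7: PC=3 idx=0 pred=N actual=N -> ctr[0]=0
Ev 8: PC=6 idx=0 pred=N actual=T -> ctr[0]=1
Ev 9: PC=6 idx=0 pred=N actual=T -> ctr[0]=2
Ev 10: PC=3 idx=0 pred=T actual=T -> ctr[0]=3
Ev 11: PC=3 idx=0 pred=T actual=N -> ctr[0]=2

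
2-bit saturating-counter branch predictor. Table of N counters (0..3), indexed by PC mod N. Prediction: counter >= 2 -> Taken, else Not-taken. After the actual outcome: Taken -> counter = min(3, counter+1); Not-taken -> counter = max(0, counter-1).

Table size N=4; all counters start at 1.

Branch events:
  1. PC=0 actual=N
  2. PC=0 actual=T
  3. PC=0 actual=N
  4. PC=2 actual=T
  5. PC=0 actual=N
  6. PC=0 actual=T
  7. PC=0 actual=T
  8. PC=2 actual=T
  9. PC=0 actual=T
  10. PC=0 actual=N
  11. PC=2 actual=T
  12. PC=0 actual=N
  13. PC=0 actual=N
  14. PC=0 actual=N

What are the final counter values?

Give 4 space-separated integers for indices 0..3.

Answer: 0 1 3 1

Derivation:
Ev 1: PC=0 idx=0 pred=N actual=N -> ctr[0]=0
Ev 2: PC=0 idx=0 pred=N actual=T -> ctr[0]=1
Ev 3: PC=0 idx=0 pred=N actual=N -> ctr[0]=0
Ev 4: PC=2 idx=2 pred=N actual=T -> ctr[2]=2
Ev 5: PC=0 idx=0 pred=N actual=N -> ctr[0]=0
Ev 6: PC=0 idx=0 pred=N actual=T -> ctr[0]=1
Ev 7: PC=0 idx=0 pred=N actual=T -> ctr[0]=2
Ev 8: PC=2 idx=2 pred=T actual=T -> ctr[2]=3
Ev 9: PC=0 idx=0 pred=T actual=T -> ctr[0]=3
Ev 10: PC=0 idx=0 pred=T actual=N -> ctr[0]=2
Ev 11: PC=2 idx=2 pred=T actual=T -> ctr[2]=3
Ev 12: PC=0 idx=0 pred=T actual=N -> ctr[0]=1
Ev 13: PC=0 idx=0 pred=N actual=N -> ctr[0]=0
Ev 14: PC=0 idx=0 pred=N actual=N -> ctr[0]=0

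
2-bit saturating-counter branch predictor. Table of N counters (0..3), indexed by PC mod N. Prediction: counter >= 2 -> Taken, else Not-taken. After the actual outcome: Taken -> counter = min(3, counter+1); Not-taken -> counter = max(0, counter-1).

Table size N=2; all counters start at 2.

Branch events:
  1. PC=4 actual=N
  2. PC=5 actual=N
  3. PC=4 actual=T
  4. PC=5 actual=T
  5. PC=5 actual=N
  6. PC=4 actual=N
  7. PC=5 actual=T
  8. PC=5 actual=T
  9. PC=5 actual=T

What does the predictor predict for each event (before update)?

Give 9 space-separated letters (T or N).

Ev 1: PC=4 idx=0 pred=T actual=N -> ctr[0]=1
Ev 2: PC=5 idx=1 pred=T actual=N -> ctr[1]=1
Ev 3: PC=4 idx=0 pred=N actual=T -> ctr[0]=2
Ev 4: PC=5 idx=1 pred=N actual=T -> ctr[1]=2
Ev 5: PC=5 idx=1 pred=T actual=N -> ctr[1]=1
Ev 6: PC=4 idx=0 pred=T actual=N -> ctr[0]=1
Ev 7: PC=5 idx=1 pred=N actual=T -> ctr[1]=2
Ev 8: PC=5 idx=1 pred=T actual=T -> ctr[1]=3
Ev 9: PC=5 idx=1 pred=T actual=T -> ctr[1]=3

Answer: T T N N T T N T T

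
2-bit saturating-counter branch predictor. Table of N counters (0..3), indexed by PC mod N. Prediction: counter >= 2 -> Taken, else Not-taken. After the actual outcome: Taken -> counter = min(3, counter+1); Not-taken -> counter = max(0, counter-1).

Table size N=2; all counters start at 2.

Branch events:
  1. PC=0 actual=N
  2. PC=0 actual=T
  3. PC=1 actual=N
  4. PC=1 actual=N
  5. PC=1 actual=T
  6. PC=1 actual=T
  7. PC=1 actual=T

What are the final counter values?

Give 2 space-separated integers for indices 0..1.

Answer: 2 3

Derivation:
Ev 1: PC=0 idx=0 pred=T actual=N -> ctr[0]=1
Ev 2: PC=0 idx=0 pred=N actual=T -> ctr[0]=2
Ev 3: PC=1 idx=1 pred=T actual=N -> ctr[1]=1
Ev 4: PC=1 idx=1 pred=N actual=N -> ctr[1]=0
Ev 5: PC=1 idx=1 pred=N actual=T -> ctr[1]=1
Ev 6: PC=1 idx=1 pred=N actual=T -> ctr[1]=2
Ev 7: PC=1 idx=1 pred=T actual=T -> ctr[1]=3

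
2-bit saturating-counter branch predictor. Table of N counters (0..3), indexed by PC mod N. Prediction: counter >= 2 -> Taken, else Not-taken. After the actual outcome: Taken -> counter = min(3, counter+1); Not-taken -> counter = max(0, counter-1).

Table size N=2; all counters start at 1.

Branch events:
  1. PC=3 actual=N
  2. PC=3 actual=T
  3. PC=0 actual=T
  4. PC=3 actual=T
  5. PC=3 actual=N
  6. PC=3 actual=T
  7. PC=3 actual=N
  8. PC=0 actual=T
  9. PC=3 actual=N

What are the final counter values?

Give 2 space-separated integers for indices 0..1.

Answer: 3 0

Derivation:
Ev 1: PC=3 idx=1 pred=N actual=N -> ctr[1]=0
Ev 2: PC=3 idx=1 pred=N actual=T -> ctr[1]=1
Ev 3: PC=0 idx=0 pred=N actual=T -> ctr[0]=2
Ev 4: PC=3 idx=1 pred=N actual=T -> ctr[1]=2
Ev 5: PC=3 idx=1 pred=T actual=N -> ctr[1]=1
Ev 6: PC=3 idx=1 pred=N actual=T -> ctr[1]=2
Ev 7: PC=3 idx=1 pred=T actual=N -> ctr[1]=1
Ev 8: PC=0 idx=0 pred=T actual=T -> ctr[0]=3
Ev 9: PC=3 idx=1 pred=N actual=N -> ctr[1]=0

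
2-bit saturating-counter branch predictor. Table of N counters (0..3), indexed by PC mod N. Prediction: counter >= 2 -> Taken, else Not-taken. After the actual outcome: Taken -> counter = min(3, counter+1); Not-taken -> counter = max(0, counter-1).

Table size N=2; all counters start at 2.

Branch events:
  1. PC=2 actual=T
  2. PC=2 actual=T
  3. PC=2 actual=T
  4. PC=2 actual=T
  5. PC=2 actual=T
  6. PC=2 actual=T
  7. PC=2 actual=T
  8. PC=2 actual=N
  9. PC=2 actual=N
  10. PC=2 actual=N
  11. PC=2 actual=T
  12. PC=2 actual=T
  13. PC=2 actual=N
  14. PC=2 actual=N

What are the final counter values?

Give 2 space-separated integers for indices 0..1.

Answer: 0 2

Derivation:
Ev 1: PC=2 idx=0 pred=T actual=T -> ctr[0]=3
Ev 2: PC=2 idx=0 pred=T actual=T -> ctr[0]=3
Ev 3: PC=2 idx=0 pred=T actual=T -> ctr[0]=3
Ev 4: PC=2 idx=0 pred=T actual=T -> ctr[0]=3
Ev 5: PC=2 idx=0 pred=T actual=T -> ctr[0]=3
Ev 6: PC=2 idx=0 pred=T actual=T -> ctr[0]=3
Ev 7: PC=2 idx=0 pred=T actual=T -> ctr[0]=3
Ev 8: PC=2 idx=0 pred=T actual=N -> ctr[0]=2
Ev 9: PC=2 idx=0 pred=T actual=N -> ctr[0]=1
Ev 10: PC=2 idx=0 pred=N actual=N -> ctr[0]=0
Ev 11: PC=2 idx=0 pred=N actual=T -> ctr[0]=1
Ev 12: PC=2 idx=0 pred=N actual=T -> ctr[0]=2
Ev 13: PC=2 idx=0 pred=T actual=N -> ctr[0]=1
Ev 14: PC=2 idx=0 pred=N actual=N -> ctr[0]=0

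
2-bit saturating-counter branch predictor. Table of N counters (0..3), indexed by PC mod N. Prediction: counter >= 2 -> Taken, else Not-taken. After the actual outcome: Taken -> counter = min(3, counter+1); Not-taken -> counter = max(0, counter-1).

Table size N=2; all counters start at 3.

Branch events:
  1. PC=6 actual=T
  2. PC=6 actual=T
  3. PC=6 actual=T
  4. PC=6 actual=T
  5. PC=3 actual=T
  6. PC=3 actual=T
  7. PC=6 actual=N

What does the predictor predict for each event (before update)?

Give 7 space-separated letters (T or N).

Answer: T T T T T T T

Derivation:
Ev 1: PC=6 idx=0 pred=T actual=T -> ctr[0]=3
Ev 2: PC=6 idx=0 pred=T actual=T -> ctr[0]=3
Ev 3: PC=6 idx=0 pred=T actual=T -> ctr[0]=3
Ev 4: PC=6 idx=0 pred=T actual=T -> ctr[0]=3
Ev 5: PC=3 idx=1 pred=T actual=T -> ctr[1]=3
Ev 6: PC=3 idx=1 pred=T actual=T -> ctr[1]=3
Ev 7: PC=6 idx=0 pred=T actual=N -> ctr[0]=2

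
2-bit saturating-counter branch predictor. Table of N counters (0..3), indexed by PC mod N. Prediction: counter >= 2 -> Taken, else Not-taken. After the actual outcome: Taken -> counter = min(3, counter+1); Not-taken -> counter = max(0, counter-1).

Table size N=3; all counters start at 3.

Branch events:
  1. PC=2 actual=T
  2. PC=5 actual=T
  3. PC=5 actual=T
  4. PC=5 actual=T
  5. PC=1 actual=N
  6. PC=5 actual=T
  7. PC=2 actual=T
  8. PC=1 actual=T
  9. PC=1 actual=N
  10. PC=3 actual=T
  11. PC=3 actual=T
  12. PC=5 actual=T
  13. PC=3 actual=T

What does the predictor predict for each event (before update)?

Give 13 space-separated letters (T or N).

Ev 1: PC=2 idx=2 pred=T actual=T -> ctr[2]=3
Ev 2: PC=5 idx=2 pred=T actual=T -> ctr[2]=3
Ev 3: PC=5 idx=2 pred=T actual=T -> ctr[2]=3
Ev 4: PC=5 idx=2 pred=T actual=T -> ctr[2]=3
Ev 5: PC=1 idx=1 pred=T actual=N -> ctr[1]=2
Ev 6: PC=5 idx=2 pred=T actual=T -> ctr[2]=3
Ev 7: PC=2 idx=2 pred=T actual=T -> ctr[2]=3
Ev 8: PC=1 idx=1 pred=T actual=T -> ctr[1]=3
Ev 9: PC=1 idx=1 pred=T actual=N -> ctr[1]=2
Ev 10: PC=3 idx=0 pred=T actual=T -> ctr[0]=3
Ev 11: PC=3 idx=0 pred=T actual=T -> ctr[0]=3
Ev 12: PC=5 idx=2 pred=T actual=T -> ctr[2]=3
Ev 13: PC=3 idx=0 pred=T actual=T -> ctr[0]=3

Answer: T T T T T T T T T T T T T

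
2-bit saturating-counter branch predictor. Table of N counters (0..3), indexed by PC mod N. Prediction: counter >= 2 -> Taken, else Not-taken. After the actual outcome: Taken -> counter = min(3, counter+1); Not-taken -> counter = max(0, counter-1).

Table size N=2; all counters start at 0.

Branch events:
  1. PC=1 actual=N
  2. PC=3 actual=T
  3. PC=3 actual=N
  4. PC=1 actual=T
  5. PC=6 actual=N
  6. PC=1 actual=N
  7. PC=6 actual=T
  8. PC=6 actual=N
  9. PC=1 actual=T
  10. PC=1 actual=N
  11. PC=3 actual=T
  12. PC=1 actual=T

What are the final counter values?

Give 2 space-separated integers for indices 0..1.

Ev 1: PC=1 idx=1 pred=N actual=N -> ctr[1]=0
Ev 2: PC=3 idx=1 pred=N actual=T -> ctr[1]=1
Ev 3: PC=3 idx=1 pred=N actual=N -> ctr[1]=0
Ev 4: PC=1 idx=1 pred=N actual=T -> ctr[1]=1
Ev 5: PC=6 idx=0 pred=N actual=N -> ctr[0]=0
Ev 6: PC=1 idx=1 pred=N actual=N -> ctr[1]=0
Ev 7: PC=6 idx=0 pred=N actual=T -> ctr[0]=1
Ev 8: PC=6 idx=0 pred=N actual=N -> ctr[0]=0
Ev 9: PC=1 idx=1 pred=N actual=T -> ctr[1]=1
Ev 10: PC=1 idx=1 pred=N actual=N -> ctr[1]=0
Ev 11: PC=3 idx=1 pred=N actual=T -> ctr[1]=1
Ev 12: PC=1 idx=1 pred=N actual=T -> ctr[1]=2

Answer: 0 2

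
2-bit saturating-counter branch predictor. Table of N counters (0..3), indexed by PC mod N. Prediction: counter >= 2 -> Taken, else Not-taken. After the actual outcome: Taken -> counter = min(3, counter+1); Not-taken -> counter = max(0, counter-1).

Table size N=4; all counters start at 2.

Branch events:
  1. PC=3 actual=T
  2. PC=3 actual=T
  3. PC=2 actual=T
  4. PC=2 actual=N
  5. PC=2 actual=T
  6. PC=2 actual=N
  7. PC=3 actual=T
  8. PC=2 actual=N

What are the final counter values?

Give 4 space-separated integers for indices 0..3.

Ev 1: PC=3 idx=3 pred=T actual=T -> ctr[3]=3
Ev 2: PC=3 idx=3 pred=T actual=T -> ctr[3]=3
Ev 3: PC=2 idx=2 pred=T actual=T -> ctr[2]=3
Ev 4: PC=2 idx=2 pred=T actual=N -> ctr[2]=2
Ev 5: PC=2 idx=2 pred=T actual=T -> ctr[2]=3
Ev 6: PC=2 idx=2 pred=T actual=N -> ctr[2]=2
Ev 7: PC=3 idx=3 pred=T actual=T -> ctr[3]=3
Ev 8: PC=2 idx=2 pred=T actual=N -> ctr[2]=1

Answer: 2 2 1 3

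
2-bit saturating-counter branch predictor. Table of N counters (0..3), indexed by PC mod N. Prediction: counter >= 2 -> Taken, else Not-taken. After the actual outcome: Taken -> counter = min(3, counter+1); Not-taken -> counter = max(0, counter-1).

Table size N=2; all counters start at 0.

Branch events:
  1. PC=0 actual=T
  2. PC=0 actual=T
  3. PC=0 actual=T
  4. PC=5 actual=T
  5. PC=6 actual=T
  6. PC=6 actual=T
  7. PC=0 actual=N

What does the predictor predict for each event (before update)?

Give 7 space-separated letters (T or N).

Answer: N N T N T T T

Derivation:
Ev 1: PC=0 idx=0 pred=N actual=T -> ctr[0]=1
Ev 2: PC=0 idx=0 pred=N actual=T -> ctr[0]=2
Ev 3: PC=0 idx=0 pred=T actual=T -> ctr[0]=3
Ev 4: PC=5 idx=1 pred=N actual=T -> ctr[1]=1
Ev 5: PC=6 idx=0 pred=T actual=T -> ctr[0]=3
Ev 6: PC=6 idx=0 pred=T actual=T -> ctr[0]=3
Ev 7: PC=0 idx=0 pred=T actual=N -> ctr[0]=2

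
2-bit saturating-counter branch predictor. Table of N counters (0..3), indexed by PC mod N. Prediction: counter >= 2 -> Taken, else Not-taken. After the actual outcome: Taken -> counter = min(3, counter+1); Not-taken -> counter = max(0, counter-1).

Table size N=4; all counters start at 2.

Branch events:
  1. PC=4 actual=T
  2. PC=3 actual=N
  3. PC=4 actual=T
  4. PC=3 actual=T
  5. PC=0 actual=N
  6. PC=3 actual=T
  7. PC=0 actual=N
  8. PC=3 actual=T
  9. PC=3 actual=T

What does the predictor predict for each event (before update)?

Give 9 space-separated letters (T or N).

Ev 1: PC=4 idx=0 pred=T actual=T -> ctr[0]=3
Ev 2: PC=3 idx=3 pred=T actual=N -> ctr[3]=1
Ev 3: PC=4 idx=0 pred=T actual=T -> ctr[0]=3
Ev 4: PC=3 idx=3 pred=N actual=T -> ctr[3]=2
Ev 5: PC=0 idx=0 pred=T actual=N -> ctr[0]=2
Ev 6: PC=3 idx=3 pred=T actual=T -> ctr[3]=3
Ev 7: PC=0 idx=0 pred=T actual=N -> ctr[0]=1
Ev 8: PC=3 idx=3 pred=T actual=T -> ctr[3]=3
Ev 9: PC=3 idx=3 pred=T actual=T -> ctr[3]=3

Answer: T T T N T T T T T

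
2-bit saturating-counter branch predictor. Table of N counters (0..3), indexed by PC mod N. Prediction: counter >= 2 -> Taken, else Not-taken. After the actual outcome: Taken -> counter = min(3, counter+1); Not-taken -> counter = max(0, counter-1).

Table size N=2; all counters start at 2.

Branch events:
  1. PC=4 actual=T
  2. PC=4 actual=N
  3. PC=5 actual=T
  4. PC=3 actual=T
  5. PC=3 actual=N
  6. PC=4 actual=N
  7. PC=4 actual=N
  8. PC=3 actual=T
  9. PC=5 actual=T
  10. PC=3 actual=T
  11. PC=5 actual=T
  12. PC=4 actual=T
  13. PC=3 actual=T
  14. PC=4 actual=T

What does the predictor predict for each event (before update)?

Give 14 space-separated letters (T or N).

Ev 1: PC=4 idx=0 pred=T actual=T -> ctr[0]=3
Ev 2: PC=4 idx=0 pred=T actual=N -> ctr[0]=2
Ev 3: PC=5 idx=1 pred=T actual=T -> ctr[1]=3
Ev 4: PC=3 idx=1 pred=T actual=T -> ctr[1]=3
Ev 5: PC=3 idx=1 pred=T actual=N -> ctr[1]=2
Ev 6: PC=4 idx=0 pred=T actual=N -> ctr[0]=1
Ev 7: PC=4 idx=0 pred=N actual=N -> ctr[0]=0
Ev 8: PC=3 idx=1 pred=T actual=T -> ctr[1]=3
Ev 9: PC=5 idx=1 pred=T actual=T -> ctr[1]=3
Ev 10: PC=3 idx=1 pred=T actual=T -> ctr[1]=3
Ev 11: PC=5 idx=1 pred=T actual=T -> ctr[1]=3
Ev 12: PC=4 idx=0 pred=N actual=T -> ctr[0]=1
Ev 13: PC=3 idx=1 pred=T actual=T -> ctr[1]=3
Ev 14: PC=4 idx=0 pred=N actual=T -> ctr[0]=2

Answer: T T T T T T N T T T T N T N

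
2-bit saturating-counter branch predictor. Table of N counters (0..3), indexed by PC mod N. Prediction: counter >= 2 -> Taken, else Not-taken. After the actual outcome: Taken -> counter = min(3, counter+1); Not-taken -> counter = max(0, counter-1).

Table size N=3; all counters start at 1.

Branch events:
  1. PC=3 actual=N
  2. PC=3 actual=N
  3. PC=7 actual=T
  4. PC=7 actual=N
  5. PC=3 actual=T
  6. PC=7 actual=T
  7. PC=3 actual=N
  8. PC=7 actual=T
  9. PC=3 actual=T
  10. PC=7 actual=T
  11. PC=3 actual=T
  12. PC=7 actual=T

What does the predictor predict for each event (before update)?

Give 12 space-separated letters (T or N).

Ev 1: PC=3 idx=0 pred=N actual=N -> ctr[0]=0
Ev 2: PC=3 idx=0 pred=N actual=N -> ctr[0]=0
Ev 3: PC=7 idx=1 pred=N actual=T -> ctr[1]=2
Ev 4: PC=7 idx=1 pred=T actual=N -> ctr[1]=1
Ev 5: PC=3 idx=0 pred=N actual=T -> ctr[0]=1
Ev 6: PC=7 idx=1 pred=N actual=T -> ctr[1]=2
Ev 7: PC=3 idx=0 pred=N actual=N -> ctr[0]=0
Ev 8: PC=7 idx=1 pred=T actual=T -> ctr[1]=3
Ev 9: PC=3 idx=0 pred=N actual=T -> ctr[0]=1
Ev 10: PC=7 idx=1 pred=T actual=T -> ctr[1]=3
Ev 11: PC=3 idx=0 pred=N actual=T -> ctr[0]=2
Ev 12: PC=7 idx=1 pred=T actual=T -> ctr[1]=3

Answer: N N N T N N N T N T N T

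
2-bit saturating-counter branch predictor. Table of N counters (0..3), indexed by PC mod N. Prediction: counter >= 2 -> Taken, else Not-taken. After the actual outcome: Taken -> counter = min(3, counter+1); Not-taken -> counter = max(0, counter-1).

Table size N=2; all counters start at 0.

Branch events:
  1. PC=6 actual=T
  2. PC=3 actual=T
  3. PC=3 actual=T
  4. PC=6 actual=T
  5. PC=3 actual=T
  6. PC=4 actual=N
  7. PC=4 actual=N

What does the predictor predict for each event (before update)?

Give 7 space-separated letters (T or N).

Ev 1: PC=6 idx=0 pred=N actual=T -> ctr[0]=1
Ev 2: PC=3 idx=1 pred=N actual=T -> ctr[1]=1
Ev 3: PC=3 idx=1 pred=N actual=T -> ctr[1]=2
Ev 4: PC=6 idx=0 pred=N actual=T -> ctr[0]=2
Ev 5: PC=3 idx=1 pred=T actual=T -> ctr[1]=3
Ev 6: PC=4 idx=0 pred=T actual=N -> ctr[0]=1
Ev 7: PC=4 idx=0 pred=N actual=N -> ctr[0]=0

Answer: N N N N T T N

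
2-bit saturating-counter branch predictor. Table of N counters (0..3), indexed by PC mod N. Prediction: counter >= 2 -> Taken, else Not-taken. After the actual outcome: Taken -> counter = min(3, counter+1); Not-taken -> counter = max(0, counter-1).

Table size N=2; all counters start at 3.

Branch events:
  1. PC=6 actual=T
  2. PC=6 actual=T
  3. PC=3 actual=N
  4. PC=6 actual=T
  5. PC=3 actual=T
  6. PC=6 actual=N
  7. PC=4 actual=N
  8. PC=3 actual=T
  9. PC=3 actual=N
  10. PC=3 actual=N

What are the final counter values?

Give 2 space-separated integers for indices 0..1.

Ev 1: PC=6 idx=0 pred=T actual=T -> ctr[0]=3
Ev 2: PC=6 idx=0 pred=T actual=T -> ctr[0]=3
Ev 3: PC=3 idx=1 pred=T actual=N -> ctr[1]=2
Ev 4: PC=6 idx=0 pred=T actual=T -> ctr[0]=3
Ev 5: PC=3 idx=1 pred=T actual=T -> ctr[1]=3
Ev 6: PC=6 idx=0 pred=T actual=N -> ctr[0]=2
Ev 7: PC=4 idx=0 pred=T actual=N -> ctr[0]=1
Ev 8: PC=3 idx=1 pred=T actual=T -> ctr[1]=3
Ev 9: PC=3 idx=1 pred=T actual=N -> ctr[1]=2
Ev 10: PC=3 idx=1 pred=T actual=N -> ctr[1]=1

Answer: 1 1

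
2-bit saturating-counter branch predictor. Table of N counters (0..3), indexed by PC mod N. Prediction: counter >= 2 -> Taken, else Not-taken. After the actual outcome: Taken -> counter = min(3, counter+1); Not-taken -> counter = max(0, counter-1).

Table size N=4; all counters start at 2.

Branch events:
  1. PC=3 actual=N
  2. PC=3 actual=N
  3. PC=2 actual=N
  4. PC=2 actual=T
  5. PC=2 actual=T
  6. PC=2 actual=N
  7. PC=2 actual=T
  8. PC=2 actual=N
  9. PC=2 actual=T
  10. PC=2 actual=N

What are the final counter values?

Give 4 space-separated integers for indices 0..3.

Ev 1: PC=3 idx=3 pred=T actual=N -> ctr[3]=1
Ev 2: PC=3 idx=3 pred=N actual=N -> ctr[3]=0
Ev 3: PC=2 idx=2 pred=T actual=N -> ctr[2]=1
Ev 4: PC=2 idx=2 pred=N actual=T -> ctr[2]=2
Ev 5: PC=2 idx=2 pred=T actual=T -> ctr[2]=3
Ev 6: PC=2 idx=2 pred=T actual=N -> ctr[2]=2
Ev 7: PC=2 idx=2 pred=T actual=T -> ctr[2]=3
Ev 8: PC=2 idx=2 pred=T actual=N -> ctr[2]=2
Ev 9: PC=2 idx=2 pred=T actual=T -> ctr[2]=3
Ev 10: PC=2 idx=2 pred=T actual=N -> ctr[2]=2

Answer: 2 2 2 0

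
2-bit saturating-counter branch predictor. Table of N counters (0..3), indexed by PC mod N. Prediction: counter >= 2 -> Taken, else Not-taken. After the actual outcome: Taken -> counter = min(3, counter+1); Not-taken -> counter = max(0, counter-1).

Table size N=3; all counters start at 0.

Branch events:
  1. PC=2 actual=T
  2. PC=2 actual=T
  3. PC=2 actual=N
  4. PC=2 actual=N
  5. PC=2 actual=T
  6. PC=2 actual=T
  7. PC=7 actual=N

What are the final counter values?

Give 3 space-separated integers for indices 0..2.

Answer: 0 0 2

Derivation:
Ev 1: PC=2 idx=2 pred=N actual=T -> ctr[2]=1
Ev 2: PC=2 idx=2 pred=N actual=T -> ctr[2]=2
Ev 3: PC=2 idx=2 pred=T actual=N -> ctr[2]=1
Ev 4: PC=2 idx=2 pred=N actual=N -> ctr[2]=0
Ev 5: PC=2 idx=2 pred=N actual=T -> ctr[2]=1
Ev 6: PC=2 idx=2 pred=N actual=T -> ctr[2]=2
Ev 7: PC=7 idx=1 pred=N actual=N -> ctr[1]=0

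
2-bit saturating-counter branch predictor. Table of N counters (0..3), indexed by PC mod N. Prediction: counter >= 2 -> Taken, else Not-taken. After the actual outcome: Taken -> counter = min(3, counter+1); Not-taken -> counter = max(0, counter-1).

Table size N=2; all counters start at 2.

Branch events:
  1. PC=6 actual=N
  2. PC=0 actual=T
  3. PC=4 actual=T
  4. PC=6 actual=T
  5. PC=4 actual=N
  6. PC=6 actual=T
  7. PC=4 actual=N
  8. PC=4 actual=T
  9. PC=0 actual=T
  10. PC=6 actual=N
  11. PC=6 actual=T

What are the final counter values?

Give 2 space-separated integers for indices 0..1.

Ev 1: PC=6 idx=0 pred=T actual=N -> ctr[0]=1
Ev 2: PC=0 idx=0 pred=N actual=T -> ctr[0]=2
Ev 3: PC=4 idx=0 pred=T actual=T -> ctr[0]=3
Ev 4: PC=6 idx=0 pred=T actual=T -> ctr[0]=3
Ev 5: PC=4 idx=0 pred=T actual=N -> ctr[0]=2
Ev 6: PC=6 idx=0 pred=T actual=T -> ctr[0]=3
Ev 7: PC=4 idx=0 pred=T actual=N -> ctr[0]=2
Ev 8: PC=4 idx=0 pred=T actual=T -> ctr[0]=3
Ev 9: PC=0 idx=0 pred=T actual=T -> ctr[0]=3
Ev 10: PC=6 idx=0 pred=T actual=N -> ctr[0]=2
Ev 11: PC=6 idx=0 pred=T actual=T -> ctr[0]=3

Answer: 3 2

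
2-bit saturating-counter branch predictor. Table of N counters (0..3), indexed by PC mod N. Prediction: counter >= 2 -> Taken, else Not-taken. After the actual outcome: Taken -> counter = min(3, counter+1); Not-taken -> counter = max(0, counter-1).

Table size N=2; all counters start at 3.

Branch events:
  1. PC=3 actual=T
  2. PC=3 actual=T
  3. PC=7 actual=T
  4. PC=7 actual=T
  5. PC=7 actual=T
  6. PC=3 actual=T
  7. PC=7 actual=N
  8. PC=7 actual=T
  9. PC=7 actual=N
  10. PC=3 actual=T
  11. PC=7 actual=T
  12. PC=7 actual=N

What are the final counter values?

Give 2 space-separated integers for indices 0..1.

Answer: 3 2

Derivation:
Ev 1: PC=3 idx=1 pred=T actual=T -> ctr[1]=3
Ev 2: PC=3 idx=1 pred=T actual=T -> ctr[1]=3
Ev 3: PC=7 idx=1 pred=T actual=T -> ctr[1]=3
Ev 4: PC=7 idx=1 pred=T actual=T -> ctr[1]=3
Ev 5: PC=7 idx=1 pred=T actual=T -> ctr[1]=3
Ev 6: PC=3 idx=1 pred=T actual=T -> ctr[1]=3
Ev 7: PC=7 idx=1 pred=T actual=N -> ctr[1]=2
Ev 8: PC=7 idx=1 pred=T actual=T -> ctr[1]=3
Ev 9: PC=7 idx=1 pred=T actual=N -> ctr[1]=2
Ev 10: PC=3 idx=1 pred=T actual=T -> ctr[1]=3
Ev 11: PC=7 idx=1 pred=T actual=T -> ctr[1]=3
Ev 12: PC=7 idx=1 pred=T actual=N -> ctr[1]=2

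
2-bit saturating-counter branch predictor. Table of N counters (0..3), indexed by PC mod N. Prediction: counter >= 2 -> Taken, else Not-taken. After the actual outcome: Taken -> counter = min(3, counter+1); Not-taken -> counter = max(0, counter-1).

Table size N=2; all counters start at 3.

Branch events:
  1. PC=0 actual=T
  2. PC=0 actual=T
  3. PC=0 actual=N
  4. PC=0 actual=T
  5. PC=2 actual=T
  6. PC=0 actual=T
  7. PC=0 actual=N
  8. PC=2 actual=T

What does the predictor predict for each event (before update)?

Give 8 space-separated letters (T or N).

Answer: T T T T T T T T

Derivation:
Ev 1: PC=0 idx=0 pred=T actual=T -> ctr[0]=3
Ev 2: PC=0 idx=0 pred=T actual=T -> ctr[0]=3
Ev 3: PC=0 idx=0 pred=T actual=N -> ctr[0]=2
Ev 4: PC=0 idx=0 pred=T actual=T -> ctr[0]=3
Ev 5: PC=2 idx=0 pred=T actual=T -> ctr[0]=3
Ev 6: PC=0 idx=0 pred=T actual=T -> ctr[0]=3
Ev 7: PC=0 idx=0 pred=T actual=N -> ctr[0]=2
Ev 8: PC=2 idx=0 pred=T actual=T -> ctr[0]=3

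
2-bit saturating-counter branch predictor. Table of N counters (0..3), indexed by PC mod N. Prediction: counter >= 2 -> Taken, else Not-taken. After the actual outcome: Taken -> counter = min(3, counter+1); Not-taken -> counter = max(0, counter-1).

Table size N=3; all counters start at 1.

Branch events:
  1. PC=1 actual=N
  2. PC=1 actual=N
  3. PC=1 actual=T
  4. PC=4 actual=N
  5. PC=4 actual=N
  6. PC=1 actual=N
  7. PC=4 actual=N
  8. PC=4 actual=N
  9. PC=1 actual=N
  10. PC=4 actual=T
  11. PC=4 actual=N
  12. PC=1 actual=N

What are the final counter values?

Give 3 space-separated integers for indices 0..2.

Ev 1: PC=1 idx=1 pred=N actual=N -> ctr[1]=0
Ev 2: PC=1 idx=1 pred=N actual=N -> ctr[1]=0
Ev 3: PC=1 idx=1 pred=N actual=T -> ctr[1]=1
Ev 4: PC=4 idx=1 pred=N actual=N -> ctr[1]=0
Ev 5: PC=4 idx=1 pred=N actual=N -> ctr[1]=0
Ev 6: PC=1 idx=1 pred=N actual=N -> ctr[1]=0
Ev 7: PC=4 idx=1 pred=N actual=N -> ctr[1]=0
Ev 8: PC=4 idx=1 pred=N actual=N -> ctr[1]=0
Ev 9: PC=1 idx=1 pred=N actual=N -> ctr[1]=0
Ev 10: PC=4 idx=1 pred=N actual=T -> ctr[1]=1
Ev 11: PC=4 idx=1 pred=N actual=N -> ctr[1]=0
Ev 12: PC=1 idx=1 pred=N actual=N -> ctr[1]=0

Answer: 1 0 1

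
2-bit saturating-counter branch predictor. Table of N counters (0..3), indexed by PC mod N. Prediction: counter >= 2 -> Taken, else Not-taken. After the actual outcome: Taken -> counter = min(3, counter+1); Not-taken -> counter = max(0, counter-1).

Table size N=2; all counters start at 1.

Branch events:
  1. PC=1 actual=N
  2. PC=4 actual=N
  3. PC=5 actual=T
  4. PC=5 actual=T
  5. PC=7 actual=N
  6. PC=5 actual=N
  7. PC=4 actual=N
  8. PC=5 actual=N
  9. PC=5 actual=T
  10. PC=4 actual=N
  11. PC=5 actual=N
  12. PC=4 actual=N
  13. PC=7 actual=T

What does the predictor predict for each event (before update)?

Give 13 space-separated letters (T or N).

Answer: N N N N T N N N N N N N N

Derivation:
Ev 1: PC=1 idx=1 pred=N actual=N -> ctr[1]=0
Ev 2: PC=4 idx=0 pred=N actual=N -> ctr[0]=0
Ev 3: PC=5 idx=1 pred=N actual=T -> ctr[1]=1
Ev 4: PC=5 idx=1 pred=N actual=T -> ctr[1]=2
Ev 5: PC=7 idx=1 pred=T actual=N -> ctr[1]=1
Ev 6: PC=5 idx=1 pred=N actual=N -> ctr[1]=0
Ev 7: PC=4 idx=0 pred=N actual=N -> ctr[0]=0
Ev 8: PC=5 idx=1 pred=N actual=N -> ctr[1]=0
Ev 9: PC=5 idx=1 pred=N actual=T -> ctr[1]=1
Ev 10: PC=4 idx=0 pred=N actual=N -> ctr[0]=0
Ev 11: PC=5 idx=1 pred=N actual=N -> ctr[1]=0
Ev 12: PC=4 idx=0 pred=N actual=N -> ctr[0]=0
Ev 13: PC=7 idx=1 pred=N actual=T -> ctr[1]=1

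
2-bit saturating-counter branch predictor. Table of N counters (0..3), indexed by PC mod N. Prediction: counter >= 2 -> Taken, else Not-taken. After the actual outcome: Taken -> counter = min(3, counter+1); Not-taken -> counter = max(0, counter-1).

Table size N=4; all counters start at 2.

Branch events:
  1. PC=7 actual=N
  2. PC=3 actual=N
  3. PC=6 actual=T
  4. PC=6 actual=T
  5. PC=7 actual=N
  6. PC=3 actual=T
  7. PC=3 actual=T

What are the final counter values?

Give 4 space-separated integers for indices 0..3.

Answer: 2 2 3 2

Derivation:
Ev 1: PC=7 idx=3 pred=T actual=N -> ctr[3]=1
Ev 2: PC=3 idx=3 pred=N actual=N -> ctr[3]=0
Ev 3: PC=6 idx=2 pred=T actual=T -> ctr[2]=3
Ev 4: PC=6 idx=2 pred=T actual=T -> ctr[2]=3
Ev 5: PC=7 idx=3 pred=N actual=N -> ctr[3]=0
Ev 6: PC=3 idx=3 pred=N actual=T -> ctr[3]=1
Ev 7: PC=3 idx=3 pred=N actual=T -> ctr[3]=2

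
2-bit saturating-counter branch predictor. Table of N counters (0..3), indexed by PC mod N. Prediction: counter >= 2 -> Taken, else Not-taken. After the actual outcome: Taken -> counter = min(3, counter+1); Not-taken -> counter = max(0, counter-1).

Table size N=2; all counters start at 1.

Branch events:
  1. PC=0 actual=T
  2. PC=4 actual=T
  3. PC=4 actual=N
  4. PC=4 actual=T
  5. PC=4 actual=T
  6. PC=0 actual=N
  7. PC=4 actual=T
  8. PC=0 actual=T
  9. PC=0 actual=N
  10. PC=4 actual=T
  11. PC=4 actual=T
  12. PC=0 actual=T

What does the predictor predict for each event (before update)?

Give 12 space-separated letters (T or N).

Answer: N T T T T T T T T T T T

Derivation:
Ev 1: PC=0 idx=0 pred=N actual=T -> ctr[0]=2
Ev 2: PC=4 idx=0 pred=T actual=T -> ctr[0]=3
Ev 3: PC=4 idx=0 pred=T actual=N -> ctr[0]=2
Ev 4: PC=4 idx=0 pred=T actual=T -> ctr[0]=3
Ev 5: PC=4 idx=0 pred=T actual=T -> ctr[0]=3
Ev 6: PC=0 idx=0 pred=T actual=N -> ctr[0]=2
Ev 7: PC=4 idx=0 pred=T actual=T -> ctr[0]=3
Ev 8: PC=0 idx=0 pred=T actual=T -> ctr[0]=3
Ev 9: PC=0 idx=0 pred=T actual=N -> ctr[0]=2
Ev 10: PC=4 idx=0 pred=T actual=T -> ctr[0]=3
Ev 11: PC=4 idx=0 pred=T actual=T -> ctr[0]=3
Ev 12: PC=0 idx=0 pred=T actual=T -> ctr[0]=3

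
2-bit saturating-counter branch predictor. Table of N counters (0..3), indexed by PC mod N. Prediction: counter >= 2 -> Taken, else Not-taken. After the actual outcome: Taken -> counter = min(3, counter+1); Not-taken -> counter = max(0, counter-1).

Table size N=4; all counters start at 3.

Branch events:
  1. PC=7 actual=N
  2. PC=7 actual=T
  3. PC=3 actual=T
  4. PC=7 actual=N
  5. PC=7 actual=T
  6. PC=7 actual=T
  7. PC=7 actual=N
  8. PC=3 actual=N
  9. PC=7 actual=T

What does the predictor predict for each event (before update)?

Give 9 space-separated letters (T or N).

Answer: T T T T T T T T N

Derivation:
Ev 1: PC=7 idx=3 pred=T actual=N -> ctr[3]=2
Ev 2: PC=7 idx=3 pred=T actual=T -> ctr[3]=3
Ev 3: PC=3 idx=3 pred=T actual=T -> ctr[3]=3
Ev 4: PC=7 idx=3 pred=T actual=N -> ctr[3]=2
Ev 5: PC=7 idx=3 pred=T actual=T -> ctr[3]=3
Ev 6: PC=7 idx=3 pred=T actual=T -> ctr[3]=3
Ev 7: PC=7 idx=3 pred=T actual=N -> ctr[3]=2
Ev 8: PC=3 idx=3 pred=T actual=N -> ctr[3]=1
Ev 9: PC=7 idx=3 pred=N actual=T -> ctr[3]=2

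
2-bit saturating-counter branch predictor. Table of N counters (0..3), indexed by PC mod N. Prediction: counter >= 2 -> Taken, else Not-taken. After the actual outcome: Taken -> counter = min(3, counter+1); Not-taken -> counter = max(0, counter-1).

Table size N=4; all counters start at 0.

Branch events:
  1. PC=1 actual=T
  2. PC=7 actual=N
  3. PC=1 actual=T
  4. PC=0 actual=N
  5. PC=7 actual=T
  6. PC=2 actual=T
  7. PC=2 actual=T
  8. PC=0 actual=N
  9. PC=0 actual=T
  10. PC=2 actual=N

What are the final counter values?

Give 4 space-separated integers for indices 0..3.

Ev 1: PC=1 idx=1 pred=N actual=T -> ctr[1]=1
Ev 2: PC=7 idx=3 pred=N actual=N -> ctr[3]=0
Ev 3: PC=1 idx=1 pred=N actual=T -> ctr[1]=2
Ev 4: PC=0 idx=0 pred=N actual=N -> ctr[0]=0
Ev 5: PC=7 idx=3 pred=N actual=T -> ctr[3]=1
Ev 6: PC=2 idx=2 pred=N actual=T -> ctr[2]=1
Ev 7: PC=2 idx=2 pred=N actual=T -> ctr[2]=2
Ev 8: PC=0 idx=0 pred=N actual=N -> ctr[0]=0
Ev 9: PC=0 idx=0 pred=N actual=T -> ctr[0]=1
Ev 10: PC=2 idx=2 pred=T actual=N -> ctr[2]=1

Answer: 1 2 1 1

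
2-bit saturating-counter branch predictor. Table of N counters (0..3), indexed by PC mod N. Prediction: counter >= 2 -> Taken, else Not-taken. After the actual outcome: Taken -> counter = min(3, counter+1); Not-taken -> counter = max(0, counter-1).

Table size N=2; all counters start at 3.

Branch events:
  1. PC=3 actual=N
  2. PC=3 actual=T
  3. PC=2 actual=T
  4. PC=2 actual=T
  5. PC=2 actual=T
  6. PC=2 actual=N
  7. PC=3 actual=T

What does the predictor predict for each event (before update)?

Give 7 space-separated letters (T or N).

Ev 1: PC=3 idx=1 pred=T actual=N -> ctr[1]=2
Ev 2: PC=3 idx=1 pred=T actual=T -> ctr[1]=3
Ev 3: PC=2 idx=0 pred=T actual=T -> ctr[0]=3
Ev 4: PC=2 idx=0 pred=T actual=T -> ctr[0]=3
Ev 5: PC=2 idx=0 pred=T actual=T -> ctr[0]=3
Ev 6: PC=2 idx=0 pred=T actual=N -> ctr[0]=2
Ev 7: PC=3 idx=1 pred=T actual=T -> ctr[1]=3

Answer: T T T T T T T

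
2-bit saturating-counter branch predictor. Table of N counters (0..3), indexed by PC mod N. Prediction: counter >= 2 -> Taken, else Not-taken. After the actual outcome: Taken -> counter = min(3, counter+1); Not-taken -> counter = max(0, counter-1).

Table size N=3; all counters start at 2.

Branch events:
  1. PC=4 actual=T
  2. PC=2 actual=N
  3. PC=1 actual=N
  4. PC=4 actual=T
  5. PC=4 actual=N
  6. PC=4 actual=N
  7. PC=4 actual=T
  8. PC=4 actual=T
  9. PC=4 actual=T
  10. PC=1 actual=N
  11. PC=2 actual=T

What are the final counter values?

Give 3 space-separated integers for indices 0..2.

Ev 1: PC=4 idx=1 pred=T actual=T -> ctr[1]=3
Ev 2: PC=2 idx=2 pred=T actual=N -> ctr[2]=1
Ev 3: PC=1 idx=1 pred=T actual=N -> ctr[1]=2
Ev 4: PC=4 idx=1 pred=T actual=T -> ctr[1]=3
Ev 5: PC=4 idx=1 pred=T actual=N -> ctr[1]=2
Ev 6: PC=4 idx=1 pred=T actual=N -> ctr[1]=1
Ev 7: PC=4 idx=1 pred=N actual=T -> ctr[1]=2
Ev 8: PC=4 idx=1 pred=T actual=T -> ctr[1]=3
Ev 9: PC=4 idx=1 pred=T actual=T -> ctr[1]=3
Ev 10: PC=1 idx=1 pred=T actual=N -> ctr[1]=2
Ev 11: PC=2 idx=2 pred=N actual=T -> ctr[2]=2

Answer: 2 2 2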